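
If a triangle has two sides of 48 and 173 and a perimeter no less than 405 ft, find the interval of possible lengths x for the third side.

Triangle inequality alone gives 125 < x < 221.
The perimeter condition gives x ≥ 405 − 48 − 173 = 184.
Intersecting the two: 184 ≤ x < 221.

184 ≤ x < 221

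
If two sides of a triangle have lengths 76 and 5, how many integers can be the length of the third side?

9

The third side lies in the open interval (71, 81).
Integers from 72 to 80 inclusive: 80 − 72 + 1 = 9.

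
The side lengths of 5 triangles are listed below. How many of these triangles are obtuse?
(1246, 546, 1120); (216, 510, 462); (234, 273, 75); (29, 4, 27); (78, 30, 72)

2

(1246,546,1120): 546²+1120² = 1552516 = 1246² → right
(216,510,462): 216²+462² = 260100 = 510² → right
(234,273,75): 75²+234² = 60381 < 74529 = 273² → obtuse
(29,4,27): 4²+27² = 745 < 841 = 29² → obtuse
(78,30,72): 30²+72² = 6084 = 78² → right
2 of the 5 are obtuse.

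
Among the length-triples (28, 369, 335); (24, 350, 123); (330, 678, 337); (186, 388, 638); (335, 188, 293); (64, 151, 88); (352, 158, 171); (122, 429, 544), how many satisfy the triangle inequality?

(28,335,369): 28+335 ≤ 369 → not valid
(24,123,350): 24+123 ≤ 350 → not valid
(330,337,678): 330+337 ≤ 678 → not valid
(186,388,638): 186+388 ≤ 638 → not valid
(188,293,335): 188+293 > 335 → valid
(64,88,151): 64+88 > 151 → valid
(158,171,352): 158+171 ≤ 352 → not valid
(122,429,544): 122+429 > 544 → valid
3 of the 8 triples form a triangle.

3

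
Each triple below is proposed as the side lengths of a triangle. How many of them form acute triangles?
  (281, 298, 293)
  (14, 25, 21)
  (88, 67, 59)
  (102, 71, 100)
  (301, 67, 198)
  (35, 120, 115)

5

(281,298,293): 281²+293² = 164810 > 88804 = 298² → acute
(14,25,21): 14²+21² = 637 > 625 = 25² → acute
(88,67,59): 59²+67² = 7970 > 7744 = 88² → acute
(102,71,100): 71²+100² = 15041 > 10404 = 102² → acute
(301,67,198): 67+198 ≤ 301, not a triangle
(35,120,115): 35²+115² = 14450 > 14400 = 120² → acute
5 of the 6 are acute.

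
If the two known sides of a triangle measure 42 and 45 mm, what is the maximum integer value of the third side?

86

The third side must be strictly less than 42 + 45 = 87.
The largest integer below 87 is 86.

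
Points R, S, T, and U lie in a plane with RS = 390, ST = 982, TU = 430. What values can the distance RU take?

The maximum is all hops collinear in one direction: 390 + 982 + 430 = 1802.
The longest hop is 982; the others sum to 820. Folding the others back against it leaves at least 982 − 820 = 162.

162 ≤ RU ≤ 1802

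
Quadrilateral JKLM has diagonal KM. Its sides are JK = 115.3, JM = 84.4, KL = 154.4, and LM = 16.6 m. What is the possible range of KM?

From triangle JKM: |115.3 − 84.4| < KM < 115.3 + 84.4, i.e. 30.9 < KM < 199.7.
From triangle LKM: 137.8 < KM < 171.0.
Both must hold, so KM lies in the intersection.

137.8 < KM < 171.0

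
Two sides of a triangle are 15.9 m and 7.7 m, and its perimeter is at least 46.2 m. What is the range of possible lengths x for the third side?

Triangle inequality alone gives 8.2 < x < 23.6.
The perimeter condition gives x ≥ 46.2 − 15.9 − 7.7 = 22.6.
Intersecting the two: 22.6 ≤ x < 23.6.

22.6 ≤ x < 23.6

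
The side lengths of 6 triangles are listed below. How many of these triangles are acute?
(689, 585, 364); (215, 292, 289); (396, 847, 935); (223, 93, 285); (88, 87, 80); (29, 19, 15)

2

(689,585,364): 364²+585² = 474721 = 689² → right
(215,292,289): 215²+289² = 129746 > 85264 = 292² → acute
(396,847,935): 396²+847² = 874225 = 935² → right
(223,93,285): 93²+223² = 58378 < 81225 = 285² → obtuse
(88,87,80): 80²+87² = 13969 > 7744 = 88² → acute
(29,19,15): 15²+19² = 586 < 841 = 29² → obtuse
2 of the 6 are acute.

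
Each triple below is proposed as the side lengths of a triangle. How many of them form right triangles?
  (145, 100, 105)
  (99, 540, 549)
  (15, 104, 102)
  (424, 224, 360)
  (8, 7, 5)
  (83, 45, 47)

3

(145,100,105): 100²+105² = 21025 = 145² → right
(99,540,549): 99²+540² = 301401 = 549² → right
(15,104,102): 15²+102² = 10629 < 10816 = 104² → obtuse
(424,224,360): 224²+360² = 179776 = 424² → right
(8,7,5): 5²+7² = 74 > 64 = 8² → acute
(83,45,47): 45²+47² = 4234 < 6889 = 83² → obtuse
3 of the 6 are right.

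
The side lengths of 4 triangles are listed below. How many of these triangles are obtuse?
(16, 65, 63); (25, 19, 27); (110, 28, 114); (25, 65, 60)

(16,65,63): 16²+63² = 4225 = 65² → right
(25,19,27): 19²+25² = 986 > 729 = 27² → acute
(110,28,114): 28²+110² = 12884 < 12996 = 114² → obtuse
(25,65,60): 25²+60² = 4225 = 65² → right
1 of the 4 is obtuse.

1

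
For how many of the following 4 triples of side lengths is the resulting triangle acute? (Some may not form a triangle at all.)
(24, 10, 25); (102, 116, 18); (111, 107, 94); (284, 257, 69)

(24,10,25): 10²+24² = 676 > 625 = 25² → acute
(102,116,18): 18²+102² = 10728 < 13456 = 116² → obtuse
(111,107,94): 94²+107² = 20285 > 12321 = 111² → acute
(284,257,69): 69²+257² = 70810 < 80656 = 284² → obtuse
2 of the 4 are acute.

2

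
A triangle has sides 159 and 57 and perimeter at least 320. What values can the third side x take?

Triangle inequality alone gives 102 < x < 216.
The perimeter condition gives x ≥ 320 − 159 − 57 = 104.
Intersecting the two: 104 ≤ x < 216.

104 ≤ x < 216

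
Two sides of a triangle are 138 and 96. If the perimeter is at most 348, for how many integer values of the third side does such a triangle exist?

Triangle inequality: 42 < x < 234. Perimeter ≤ 348 gives x ≤ 348 − 138 − 96 = 114.
So 42 < x ≤ 114; integers 43 through 114: 72 values.

72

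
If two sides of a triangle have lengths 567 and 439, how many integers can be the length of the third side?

The third side lies in the open interval (128, 1006).
Integers from 129 to 1005 inclusive: 1005 − 129 + 1 = 877.

877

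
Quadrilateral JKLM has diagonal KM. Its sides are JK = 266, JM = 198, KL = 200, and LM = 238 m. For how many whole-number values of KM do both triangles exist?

369

From triangle JKM: 68 < KM < 464.
From triangle LKM: 38 < KM < 438.
Intersection: 68 < KM < 438, so integers 69 through 437: 369 values.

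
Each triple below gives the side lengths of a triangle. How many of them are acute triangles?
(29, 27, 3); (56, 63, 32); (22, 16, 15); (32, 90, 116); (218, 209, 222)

2

(29,27,3): 3²+27² = 738 < 841 = 29² → obtuse
(56,63,32): 32²+56² = 4160 > 3969 = 63² → acute
(22,16,15): 15²+16² = 481 < 484 = 22² → obtuse
(32,90,116): 32²+90² = 9124 < 13456 = 116² → obtuse
(218,209,222): 209²+218² = 91205 > 49284 = 222² → acute
2 of the 5 are acute.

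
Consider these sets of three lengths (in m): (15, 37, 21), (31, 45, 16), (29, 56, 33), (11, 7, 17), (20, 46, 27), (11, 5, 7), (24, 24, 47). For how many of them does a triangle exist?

6

(15,21,37): 15+21 ≤ 37 → not valid
(16,31,45): 16+31 > 45 → valid
(29,33,56): 29+33 > 56 → valid
(7,11,17): 7+11 > 17 → valid
(20,27,46): 20+27 > 46 → valid
(5,7,11): 5+7 > 11 → valid
(24,24,47): 24+24 > 47 → valid
6 of the 7 triples form a triangle.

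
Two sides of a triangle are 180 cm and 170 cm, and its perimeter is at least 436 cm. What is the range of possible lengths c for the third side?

86 ≤ c < 350 cm

Triangle inequality alone gives 10 < c < 350.
The perimeter condition gives c ≥ 436 − 180 − 170 = 86.
Intersecting the two: 86 ≤ c < 350.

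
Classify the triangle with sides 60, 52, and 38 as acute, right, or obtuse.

Compare the square of the longest side to the sum of squares of the other two: 38² + 52² = 4148 > 3600 = 60².

acute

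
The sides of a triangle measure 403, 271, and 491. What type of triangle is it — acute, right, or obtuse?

Compare the square of the longest side to the sum of squares of the other two: 271² + 403² = 235850 < 241081 = 491².

obtuse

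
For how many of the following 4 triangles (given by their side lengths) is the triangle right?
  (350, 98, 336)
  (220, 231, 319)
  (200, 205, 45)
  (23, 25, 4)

(350,98,336): 98²+336² = 122500 = 350² → right
(220,231,319): 220²+231² = 101761 = 319² → right
(200,205,45): 45²+200² = 42025 = 205² → right
(23,25,4): 4²+23² = 545 < 625 = 25² → obtuse
3 of the 4 are right.

3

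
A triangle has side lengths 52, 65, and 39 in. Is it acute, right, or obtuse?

right

Compare the square of the longest side to the sum of squares of the other two: 39² + 52² = 4225 = 65².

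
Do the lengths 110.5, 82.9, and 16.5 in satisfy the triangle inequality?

No

The longest side is 110.5, but the other two sum to only 99.4.
99.4 < 110.5, so the triangle inequality fails.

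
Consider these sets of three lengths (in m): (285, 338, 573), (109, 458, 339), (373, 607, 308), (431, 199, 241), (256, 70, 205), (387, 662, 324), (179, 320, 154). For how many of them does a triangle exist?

6

(285,338,573): 285+338 > 573 → valid
(109,339,458): 109+339 ≤ 458 → not valid
(308,373,607): 308+373 > 607 → valid
(199,241,431): 199+241 > 431 → valid
(70,205,256): 70+205 > 256 → valid
(324,387,662): 324+387 > 662 → valid
(154,179,320): 154+179 > 320 → valid
6 of the 7 triples form a triangle.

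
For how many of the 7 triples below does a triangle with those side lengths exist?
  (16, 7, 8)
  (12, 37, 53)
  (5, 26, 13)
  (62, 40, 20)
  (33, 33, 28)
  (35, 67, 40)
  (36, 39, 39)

(7,8,16): 7+8 ≤ 16 → not valid
(12,37,53): 12+37 ≤ 53 → not valid
(5,13,26): 5+13 ≤ 26 → not valid
(20,40,62): 20+40 ≤ 62 → not valid
(28,33,33): 28+33 > 33 → valid
(35,40,67): 35+40 > 67 → valid
(36,39,39): 36+39 > 39 → valid
3 of the 7 triples form a triangle.

3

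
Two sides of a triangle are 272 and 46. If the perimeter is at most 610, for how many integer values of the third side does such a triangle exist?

66

Triangle inequality: 226 < x < 318. Perimeter ≤ 610 gives x ≤ 610 − 272 − 46 = 292.
So 226 < x ≤ 292; integers 227 through 292: 66 values.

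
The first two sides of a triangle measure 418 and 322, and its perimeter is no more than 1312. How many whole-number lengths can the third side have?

476

Triangle inequality: 96 < x < 740. Perimeter ≤ 1312 gives x ≤ 1312 − 418 − 322 = 572.
So 96 < x ≤ 572; integers 97 through 572: 476 values.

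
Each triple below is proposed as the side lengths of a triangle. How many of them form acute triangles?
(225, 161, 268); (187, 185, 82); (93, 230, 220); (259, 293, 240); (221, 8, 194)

4

(225,161,268): 161²+225² = 76546 > 71824 = 268² → acute
(187,185,82): 82²+185² = 40949 > 34969 = 187² → acute
(93,230,220): 93²+220² = 57049 > 52900 = 230² → acute
(259,293,240): 240²+259² = 124681 > 85849 = 293² → acute
(221,8,194): 8+194 ≤ 221, not a triangle
4 of the 5 are acute.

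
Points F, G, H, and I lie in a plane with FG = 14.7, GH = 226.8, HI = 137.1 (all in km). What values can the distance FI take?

The maximum is all hops collinear in one direction: 14.7 + 226.8 + 137.1 = 378.6.
The longest hop is 226.8; the others sum to 151.8. Folding the others back against it leaves at least 226.8 − 151.8 = 75.0.

75.0 ≤ FI ≤ 378.6 km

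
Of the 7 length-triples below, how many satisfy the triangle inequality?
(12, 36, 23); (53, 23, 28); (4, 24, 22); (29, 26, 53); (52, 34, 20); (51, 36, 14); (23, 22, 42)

(12,23,36): 12+23 ≤ 36 → not valid
(23,28,53): 23+28 ≤ 53 → not valid
(4,22,24): 4+22 > 24 → valid
(26,29,53): 26+29 > 53 → valid
(20,34,52): 20+34 > 52 → valid
(14,36,51): 14+36 ≤ 51 → not valid
(22,23,42): 22+23 > 42 → valid
4 of the 7 triples form a triangle.

4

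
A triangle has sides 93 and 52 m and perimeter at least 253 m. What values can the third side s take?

Triangle inequality alone gives 41 < s < 145.
The perimeter condition gives s ≥ 253 − 93 − 52 = 108.
Intersecting the two: 108 ≤ s < 145.

108 ≤ s < 145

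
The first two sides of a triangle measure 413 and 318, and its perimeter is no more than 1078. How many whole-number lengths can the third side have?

252

Triangle inequality: 95 < x < 731. Perimeter ≤ 1078 gives x ≤ 1078 − 413 − 318 = 347.
So 95 < x ≤ 347; integers 96 through 347: 252 values.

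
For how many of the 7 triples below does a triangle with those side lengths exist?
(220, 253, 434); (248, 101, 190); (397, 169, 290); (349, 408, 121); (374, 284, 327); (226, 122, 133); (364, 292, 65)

(220,253,434): 220+253 > 434 → valid
(101,190,248): 101+190 > 248 → valid
(169,290,397): 169+290 > 397 → valid
(121,349,408): 121+349 > 408 → valid
(284,327,374): 284+327 > 374 → valid
(122,133,226): 122+133 > 226 → valid
(65,292,364): 65+292 ≤ 364 → not valid
6 of the 7 triples form a triangle.

6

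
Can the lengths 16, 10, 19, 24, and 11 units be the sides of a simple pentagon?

A pentagon exists iff every side is shorter than the sum of the others — equivalently, the longest side is less than the sum of the rest.
Longest side 24 < 56 (sum of the remaining 4), so yes.

Yes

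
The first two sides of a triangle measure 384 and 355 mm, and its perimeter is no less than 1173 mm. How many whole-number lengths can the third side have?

Triangle inequality: 29 < x < 739. Perimeter ≥ 1173 gives x ≥ 1173 − 384 − 355 = 434.
So 434 ≤ x < 739; integers 434 through 738: 305 values.

305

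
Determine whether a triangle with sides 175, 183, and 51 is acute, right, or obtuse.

Compare the square of the longest side to the sum of squares of the other two: 51² + 175² = 33226 < 33489 = 183².

obtuse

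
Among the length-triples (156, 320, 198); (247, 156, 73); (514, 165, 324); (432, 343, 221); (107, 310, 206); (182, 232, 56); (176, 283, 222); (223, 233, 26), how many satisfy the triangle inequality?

(156,198,320): 156+198 > 320 → valid
(73,156,247): 73+156 ≤ 247 → not valid
(165,324,514): 165+324 ≤ 514 → not valid
(221,343,432): 221+343 > 432 → valid
(107,206,310): 107+206 > 310 → valid
(56,182,232): 56+182 > 232 → valid
(176,222,283): 176+222 > 283 → valid
(26,223,233): 26+223 > 233 → valid
6 of the 8 triples form a triangle.

6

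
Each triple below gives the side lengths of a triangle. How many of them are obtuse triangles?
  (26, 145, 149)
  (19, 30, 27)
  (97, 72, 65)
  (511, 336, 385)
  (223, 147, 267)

1

(26,145,149): 26²+145² = 21701 < 22201 = 149² → obtuse
(19,30,27): 19²+27² = 1090 > 900 = 30² → acute
(97,72,65): 65²+72² = 9409 = 97² → right
(511,336,385): 336²+385² = 261121 = 511² → right
(223,147,267): 147²+223² = 71338 > 71289 = 267² → acute
1 of the 5 is obtuse.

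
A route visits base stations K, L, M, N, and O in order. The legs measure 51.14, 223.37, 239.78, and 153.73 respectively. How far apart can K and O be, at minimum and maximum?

The maximum is all hops collinear in one direction: 51.14 + 223.37 + 239.78 + 153.73 = 668.02.
The longest hop is 239.78; the others sum to 428.24. Since 239.78 ≤ 428.24, the path can fold back on itself completely, so the minimum distance is 0.

0 ≤ KO ≤ 668.02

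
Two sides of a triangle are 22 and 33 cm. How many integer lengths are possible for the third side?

The third side lies in the open interval (11, 55).
Integers from 12 to 54 inclusive: 54 − 12 + 1 = 43.

43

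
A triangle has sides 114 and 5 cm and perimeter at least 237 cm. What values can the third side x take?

118 ≤ x < 119 cm

Triangle inequality alone gives 109 < x < 119.
The perimeter condition gives x ≥ 237 − 114 − 5 = 118.
Intersecting the two: 118 ≤ x < 119.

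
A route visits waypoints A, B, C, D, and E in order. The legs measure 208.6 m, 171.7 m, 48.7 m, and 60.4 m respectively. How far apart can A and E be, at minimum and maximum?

The maximum is all hops collinear in one direction: 208.6 + 171.7 + 48.7 + 60.4 = 489.4.
The longest hop is 208.6; the others sum to 280.8. Since 208.6 ≤ 280.8, the path can fold back on itself completely, so the minimum distance is 0.

0 ≤ AE ≤ 489.4 m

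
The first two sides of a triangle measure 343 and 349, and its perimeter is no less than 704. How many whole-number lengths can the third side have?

680

Triangle inequality: 6 < x < 692. Perimeter ≥ 704 gives x ≥ 704 − 343 − 349 = 12.
So 12 ≤ x < 692; integers 12 through 691: 680 values.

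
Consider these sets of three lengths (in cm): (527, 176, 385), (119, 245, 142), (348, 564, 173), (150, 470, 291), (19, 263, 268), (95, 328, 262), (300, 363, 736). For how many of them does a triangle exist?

(176,385,527): 176+385 > 527 → valid
(119,142,245): 119+142 > 245 → valid
(173,348,564): 173+348 ≤ 564 → not valid
(150,291,470): 150+291 ≤ 470 → not valid
(19,263,268): 19+263 > 268 → valid
(95,262,328): 95+262 > 328 → valid
(300,363,736): 300+363 ≤ 736 → not valid
4 of the 7 triples form a triangle.

4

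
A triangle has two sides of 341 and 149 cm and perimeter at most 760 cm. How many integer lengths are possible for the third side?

Triangle inequality: 192 < x < 490. Perimeter ≤ 760 gives x ≤ 760 − 341 − 149 = 270.
So 192 < x ≤ 270; integers 193 through 270: 78 values.

78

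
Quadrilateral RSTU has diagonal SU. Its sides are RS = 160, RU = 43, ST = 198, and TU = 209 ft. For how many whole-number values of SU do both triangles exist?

85

From triangle RSU: 117 < SU < 203.
From triangle TSU: 11 < SU < 407.
Intersection: 117 < SU < 203, so integers 118 through 202: 85 values.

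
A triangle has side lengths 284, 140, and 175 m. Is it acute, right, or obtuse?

obtuse

Compare the square of the longest side to the sum of squares of the other two: 140² + 175² = 50225 < 80656 = 284².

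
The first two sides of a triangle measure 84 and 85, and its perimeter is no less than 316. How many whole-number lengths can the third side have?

22

Triangle inequality: 1 < x < 169. Perimeter ≥ 316 gives x ≥ 316 − 84 − 85 = 147.
So 147 ≤ x < 169; integers 147 through 168: 22 values.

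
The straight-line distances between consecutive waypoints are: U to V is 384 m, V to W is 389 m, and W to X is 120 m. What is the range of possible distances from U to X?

0 ≤ UX ≤ 893 m

The maximum is all hops collinear in one direction: 384 + 389 + 120 = 893.
The longest hop is 389; the others sum to 504. Since 389 ≤ 504, the path can fold back on itself completely, so the minimum distance is 0.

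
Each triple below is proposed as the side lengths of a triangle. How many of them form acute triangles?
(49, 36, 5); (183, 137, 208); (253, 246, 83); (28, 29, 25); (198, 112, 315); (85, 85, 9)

4

(49,36,5): 5+36 ≤ 49, not a triangle
(183,137,208): 137²+183² = 52258 > 43264 = 208² → acute
(253,246,83): 83²+246² = 67405 > 64009 = 253² → acute
(28,29,25): 25²+28² = 1409 > 841 = 29² → acute
(198,112,315): 112+198 ≤ 315, not a triangle
(85,85,9): 9²+85² = 7306 > 7225 = 85² → acute
4 of the 6 are acute.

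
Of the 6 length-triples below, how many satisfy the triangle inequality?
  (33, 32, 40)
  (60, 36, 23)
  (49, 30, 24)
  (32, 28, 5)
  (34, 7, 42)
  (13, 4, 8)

(32,33,40): 32+33 > 40 → valid
(23,36,60): 23+36 ≤ 60 → not valid
(24,30,49): 24+30 > 49 → valid
(5,28,32): 5+28 > 32 → valid
(7,34,42): 7+34 ≤ 42 → not valid
(4,8,13): 4+8 ≤ 13 → not valid
3 of the 6 triples form a triangle.

3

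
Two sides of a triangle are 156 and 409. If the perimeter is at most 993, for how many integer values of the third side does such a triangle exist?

Triangle inequality: 253 < x < 565. Perimeter ≤ 993 gives x ≤ 993 − 156 − 409 = 428.
So 253 < x ≤ 428; integers 254 through 428: 175 values.

175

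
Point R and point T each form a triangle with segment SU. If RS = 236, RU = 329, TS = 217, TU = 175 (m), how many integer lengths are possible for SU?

298

From triangle RSU: 93 < SU < 565.
From triangle TSU: 42 < SU < 392.
Intersection: 93 < SU < 392, so integers 94 through 391: 298 values.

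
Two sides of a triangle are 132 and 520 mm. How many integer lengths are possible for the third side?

The third side lies in the open interval (388, 652).
Integers from 389 to 651 inclusive: 651 − 389 + 1 = 263.

263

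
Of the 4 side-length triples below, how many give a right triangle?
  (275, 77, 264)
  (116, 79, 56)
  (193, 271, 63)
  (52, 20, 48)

2

(275,77,264): 77²+264² = 75625 = 275² → right
(116,79,56): 56²+79² = 9377 < 13456 = 116² → obtuse
(193,271,63): 63+193 ≤ 271, not a triangle
(52,20,48): 20²+48² = 2704 = 52² → right
2 of the 4 are right.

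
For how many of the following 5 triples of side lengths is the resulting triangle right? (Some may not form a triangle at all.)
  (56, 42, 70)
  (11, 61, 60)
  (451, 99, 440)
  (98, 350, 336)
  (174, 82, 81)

4

(56,42,70): 42²+56² = 4900 = 70² → right
(11,61,60): 11²+60² = 3721 = 61² → right
(451,99,440): 99²+440² = 203401 = 451² → right
(98,350,336): 98²+336² = 122500 = 350² → right
(174,82,81): 81+82 ≤ 174, not a triangle
4 of the 5 are right.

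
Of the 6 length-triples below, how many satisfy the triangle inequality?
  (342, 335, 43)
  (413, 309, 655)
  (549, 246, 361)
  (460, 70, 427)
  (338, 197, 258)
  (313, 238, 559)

5

(43,335,342): 43+335 > 342 → valid
(309,413,655): 309+413 > 655 → valid
(246,361,549): 246+361 > 549 → valid
(70,427,460): 70+427 > 460 → valid
(197,258,338): 197+258 > 338 → valid
(238,313,559): 238+313 ≤ 559 → not valid
5 of the 6 triples form a triangle.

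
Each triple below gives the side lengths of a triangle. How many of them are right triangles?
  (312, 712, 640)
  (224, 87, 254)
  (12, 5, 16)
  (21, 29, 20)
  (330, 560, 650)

3

(312,712,640): 312²+640² = 506944 = 712² → right
(224,87,254): 87²+224² = 57745 < 64516 = 254² → obtuse
(12,5,16): 5²+12² = 169 < 256 = 16² → obtuse
(21,29,20): 20²+21² = 841 = 29² → right
(330,560,650): 330²+560² = 422500 = 650² → right
3 of the 5 are right.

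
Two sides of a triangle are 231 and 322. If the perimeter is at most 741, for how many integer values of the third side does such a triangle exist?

97

Triangle inequality: 91 < x < 553. Perimeter ≤ 741 gives x ≤ 741 − 231 − 322 = 188.
So 91 < x ≤ 188; integers 92 through 188: 97 values.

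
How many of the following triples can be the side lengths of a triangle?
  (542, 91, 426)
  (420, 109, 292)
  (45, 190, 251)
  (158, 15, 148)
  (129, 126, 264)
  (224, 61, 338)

1

(91,426,542): 91+426 ≤ 542 → not valid
(109,292,420): 109+292 ≤ 420 → not valid
(45,190,251): 45+190 ≤ 251 → not valid
(15,148,158): 15+148 > 158 → valid
(126,129,264): 126+129 ≤ 264 → not valid
(61,224,338): 61+224 ≤ 338 → not valid
1 of the 6 triples forms a triangle.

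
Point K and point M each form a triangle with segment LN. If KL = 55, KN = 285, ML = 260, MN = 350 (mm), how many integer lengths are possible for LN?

From triangle KLN: 230 < LN < 340.
From triangle MLN: 90 < LN < 610.
Intersection: 230 < LN < 340, so integers 231 through 339: 109 values.

109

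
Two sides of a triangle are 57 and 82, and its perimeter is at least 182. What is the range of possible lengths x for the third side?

43 ≤ x < 139

Triangle inequality alone gives 25 < x < 139.
The perimeter condition gives x ≥ 182 − 57 − 82 = 43.
Intersecting the two: 43 ≤ x < 139.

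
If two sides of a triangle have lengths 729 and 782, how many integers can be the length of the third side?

1457

The third side lies in the open interval (53, 1511).
Integers from 54 to 1510 inclusive: 1510 − 54 + 1 = 1457.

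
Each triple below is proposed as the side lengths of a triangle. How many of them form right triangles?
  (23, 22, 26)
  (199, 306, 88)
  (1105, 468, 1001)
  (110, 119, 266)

1

(23,22,26): 22²+23² = 1013 > 676 = 26² → acute
(199,306,88): 88+199 ≤ 306, not a triangle
(1105,468,1001): 468²+1001² = 1221025 = 1105² → right
(110,119,266): 110+119 ≤ 266, not a triangle
1 of the 4 is right.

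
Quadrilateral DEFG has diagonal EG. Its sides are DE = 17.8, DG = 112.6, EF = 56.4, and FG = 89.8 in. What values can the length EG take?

94.8 < EG < 130.4

From triangle DEG: |17.8 − 112.6| < EG < 17.8 + 112.6, i.e. 94.8 < EG < 130.4.
From triangle FEG: 33.4 < EG < 146.2.
Both must hold, so EG lies in the intersection.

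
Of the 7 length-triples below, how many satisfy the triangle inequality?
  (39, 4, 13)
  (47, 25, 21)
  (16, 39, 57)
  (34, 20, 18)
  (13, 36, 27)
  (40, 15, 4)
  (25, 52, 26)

(4,13,39): 4+13 ≤ 39 → not valid
(21,25,47): 21+25 ≤ 47 → not valid
(16,39,57): 16+39 ≤ 57 → not valid
(18,20,34): 18+20 > 34 → valid
(13,27,36): 13+27 > 36 → valid
(4,15,40): 4+15 ≤ 40 → not valid
(25,26,52): 25+26 ≤ 52 → not valid
2 of the 7 triples form a triangle.

2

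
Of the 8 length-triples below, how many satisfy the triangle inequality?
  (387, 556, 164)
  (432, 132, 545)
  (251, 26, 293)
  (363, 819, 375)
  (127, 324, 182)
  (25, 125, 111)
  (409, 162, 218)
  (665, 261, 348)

(164,387,556): 164+387 ≤ 556 → not valid
(132,432,545): 132+432 > 545 → valid
(26,251,293): 26+251 ≤ 293 → not valid
(363,375,819): 363+375 ≤ 819 → not valid
(127,182,324): 127+182 ≤ 324 → not valid
(25,111,125): 25+111 > 125 → valid
(162,218,409): 162+218 ≤ 409 → not valid
(261,348,665): 261+348 ≤ 665 → not valid
2 of the 8 triples form a triangle.

2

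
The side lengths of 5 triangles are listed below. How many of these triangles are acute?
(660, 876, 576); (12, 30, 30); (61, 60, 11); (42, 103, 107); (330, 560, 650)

2

(660,876,576): 576²+660² = 767376 = 876² → right
(12,30,30): 12²+30² = 1044 > 900 = 30² → acute
(61,60,11): 11²+60² = 3721 = 61² → right
(42,103,107): 42²+103² = 12373 > 11449 = 107² → acute
(330,560,650): 330²+560² = 422500 = 650² → right
2 of the 5 are acute.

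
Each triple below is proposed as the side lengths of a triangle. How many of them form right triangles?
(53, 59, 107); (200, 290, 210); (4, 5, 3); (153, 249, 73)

(53,59,107): 53²+59² = 6290 < 11449 = 107² → obtuse
(200,290,210): 200²+210² = 84100 = 290² → right
(4,5,3): 3²+4² = 25 = 5² → right
(153,249,73): 73+153 ≤ 249, not a triangle
2 of the 4 are right.

2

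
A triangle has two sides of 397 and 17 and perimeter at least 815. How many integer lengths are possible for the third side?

Triangle inequality: 380 < x < 414. Perimeter ≥ 815 gives x ≥ 815 − 397 − 17 = 401.
So 401 ≤ x < 414; integers 401 through 413: 13 values.

13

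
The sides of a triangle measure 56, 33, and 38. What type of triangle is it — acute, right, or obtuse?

Compare the square of the longest side to the sum of squares of the other two: 33² + 38² = 2533 < 3136 = 56².

obtuse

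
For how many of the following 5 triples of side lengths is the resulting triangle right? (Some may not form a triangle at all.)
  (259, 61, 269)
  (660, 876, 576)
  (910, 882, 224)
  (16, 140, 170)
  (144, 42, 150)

(259,61,269): 61²+259² = 70802 < 72361 = 269² → obtuse
(660,876,576): 576²+660² = 767376 = 876² → right
(910,882,224): 224²+882² = 828100 = 910² → right
(16,140,170): 16+140 ≤ 170, not a triangle
(144,42,150): 42²+144² = 22500 = 150² → right
3 of the 5 are right.

3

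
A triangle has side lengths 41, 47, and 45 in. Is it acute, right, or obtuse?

acute

Compare the square of the longest side to the sum of squares of the other two: 41² + 45² = 3706 > 2209 = 47².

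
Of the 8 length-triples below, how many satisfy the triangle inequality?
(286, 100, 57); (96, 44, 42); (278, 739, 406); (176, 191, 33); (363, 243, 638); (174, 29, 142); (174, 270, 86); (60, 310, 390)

1

(57,100,286): 57+100 ≤ 286 → not valid
(42,44,96): 42+44 ≤ 96 → not valid
(278,406,739): 278+406 ≤ 739 → not valid
(33,176,191): 33+176 > 191 → valid
(243,363,638): 243+363 ≤ 638 → not valid
(29,142,174): 29+142 ≤ 174 → not valid
(86,174,270): 86+174 ≤ 270 → not valid
(60,310,390): 60+310 ≤ 390 → not valid
1 of the 8 triples forms a triangle.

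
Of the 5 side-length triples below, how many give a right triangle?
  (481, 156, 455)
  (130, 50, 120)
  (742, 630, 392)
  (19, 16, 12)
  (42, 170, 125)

3

(481,156,455): 156²+455² = 231361 = 481² → right
(130,50,120): 50²+120² = 16900 = 130² → right
(742,630,392): 392²+630² = 550564 = 742² → right
(19,16,12): 12²+16² = 400 > 361 = 19² → acute
(42,170,125): 42+125 ≤ 170, not a triangle
3 of the 5 are right.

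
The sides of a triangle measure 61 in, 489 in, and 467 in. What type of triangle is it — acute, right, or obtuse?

Compare the square of the longest side to the sum of squares of the other two: 61² + 467² = 221810 < 239121 = 489².

obtuse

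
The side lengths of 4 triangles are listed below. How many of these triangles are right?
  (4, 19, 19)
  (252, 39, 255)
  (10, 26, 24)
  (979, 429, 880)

(4,19,19): 4²+19² = 377 > 361 = 19² → acute
(252,39,255): 39²+252² = 65025 = 255² → right
(10,26,24): 10²+24² = 676 = 26² → right
(979,429,880): 429²+880² = 958441 = 979² → right
3 of the 4 are right.

3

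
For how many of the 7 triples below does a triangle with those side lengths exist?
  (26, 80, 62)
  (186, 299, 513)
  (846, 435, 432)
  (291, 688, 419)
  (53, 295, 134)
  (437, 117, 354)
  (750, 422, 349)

(26,62,80): 26+62 > 80 → valid
(186,299,513): 186+299 ≤ 513 → not valid
(432,435,846): 432+435 > 846 → valid
(291,419,688): 291+419 > 688 → valid
(53,134,295): 53+134 ≤ 295 → not valid
(117,354,437): 117+354 > 437 → valid
(349,422,750): 349+422 > 750 → valid
5 of the 7 triples form a triangle.

5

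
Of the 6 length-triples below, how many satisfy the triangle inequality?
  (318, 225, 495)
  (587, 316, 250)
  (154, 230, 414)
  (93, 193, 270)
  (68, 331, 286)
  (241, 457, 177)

(225,318,495): 225+318 > 495 → valid
(250,316,587): 250+316 ≤ 587 → not valid
(154,230,414): 154+230 ≤ 414 → not valid
(93,193,270): 93+193 > 270 → valid
(68,286,331): 68+286 > 331 → valid
(177,241,457): 177+241 ≤ 457 → not valid
3 of the 6 triples form a triangle.

3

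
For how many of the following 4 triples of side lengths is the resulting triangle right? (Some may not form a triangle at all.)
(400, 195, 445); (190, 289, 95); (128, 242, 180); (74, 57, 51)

1

(400,195,445): 195²+400² = 198025 = 445² → right
(190,289,95): 95+190 ≤ 289, not a triangle
(128,242,180): 128²+180² = 48784 < 58564 = 242² → obtuse
(74,57,51): 51²+57² = 5850 > 5476 = 74² → acute
1 of the 4 is right.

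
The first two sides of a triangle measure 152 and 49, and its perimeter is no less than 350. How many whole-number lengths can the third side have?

Triangle inequality: 103 < x < 201. Perimeter ≥ 350 gives x ≥ 350 − 152 − 49 = 149.
So 149 ≤ x < 201; integers 149 through 200: 52 values.

52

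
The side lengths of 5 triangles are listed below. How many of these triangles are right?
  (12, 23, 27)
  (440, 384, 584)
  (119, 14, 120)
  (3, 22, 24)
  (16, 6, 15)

1

(12,23,27): 12²+23² = 673 < 729 = 27² → obtuse
(440,384,584): 384²+440² = 341056 = 584² → right
(119,14,120): 14²+119² = 14357 < 14400 = 120² → obtuse
(3,22,24): 3²+22² = 493 < 576 = 24² → obtuse
(16,6,15): 6²+15² = 261 > 256 = 16² → acute
1 of the 5 is right.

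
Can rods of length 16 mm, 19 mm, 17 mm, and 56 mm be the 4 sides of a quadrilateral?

No

For a quadrilateral, each side must be shorter than the sum of the others.
Here the longest side is 56, but the remaining 3 sides sum to only 52.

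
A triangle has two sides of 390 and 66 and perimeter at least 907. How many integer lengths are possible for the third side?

5

Triangle inequality: 324 < x < 456. Perimeter ≥ 907 gives x ≥ 907 − 390 − 66 = 451.
So 451 ≤ x < 456; integers 451 through 455: 5 values.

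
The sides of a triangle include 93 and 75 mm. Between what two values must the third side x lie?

By the triangle inequality, x must be less than 93 + 75 = 168 and greater than |93 − 75| = 18.

18 < x < 168 (mm)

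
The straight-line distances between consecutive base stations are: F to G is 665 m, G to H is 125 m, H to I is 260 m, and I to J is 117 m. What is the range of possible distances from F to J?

163 ≤ FJ ≤ 1167 m

The maximum is all hops collinear in one direction: 665 + 125 + 260 + 117 = 1167.
The longest hop is 665; the others sum to 502. Folding the others back against it leaves at least 665 − 502 = 163.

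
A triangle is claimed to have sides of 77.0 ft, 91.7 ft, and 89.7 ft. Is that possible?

The longest side is 91.7, and the other two sum to 166.7.
Since 166.7 > 91.7, the triangle inequality holds.

Yes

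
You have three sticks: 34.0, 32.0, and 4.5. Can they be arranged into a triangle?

The longest side is 34.0, and the other two sum to 36.5.
Since 36.5 > 34.0, the triangle inequality holds.

Yes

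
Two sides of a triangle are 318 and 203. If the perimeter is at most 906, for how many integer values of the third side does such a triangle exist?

Triangle inequality: 115 < x < 521. Perimeter ≤ 906 gives x ≤ 906 − 318 − 203 = 385.
So 115 < x ≤ 385; integers 116 through 385: 270 values.

270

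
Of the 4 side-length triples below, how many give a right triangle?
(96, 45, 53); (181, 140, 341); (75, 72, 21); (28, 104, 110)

1

(96,45,53): 45²+53² = 4834 < 9216 = 96² → obtuse
(181,140,341): 140+181 ≤ 341, not a triangle
(75,72,21): 21²+72² = 5625 = 75² → right
(28,104,110): 28²+104² = 11600 < 12100 = 110² → obtuse
1 of the 4 is right.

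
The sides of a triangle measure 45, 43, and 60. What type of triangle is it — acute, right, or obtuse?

Compare the square of the longest side to the sum of squares of the other two: 43² + 45² = 3874 > 3600 = 60².

acute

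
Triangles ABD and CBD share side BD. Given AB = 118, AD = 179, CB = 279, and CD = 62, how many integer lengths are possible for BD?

From triangle ABD: 61 < BD < 297.
From triangle CBD: 217 < BD < 341.
Intersection: 217 < BD < 297, so integers 218 through 296: 79 values.

79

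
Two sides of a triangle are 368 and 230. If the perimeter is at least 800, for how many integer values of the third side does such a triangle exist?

Triangle inequality: 138 < x < 598. Perimeter ≥ 800 gives x ≥ 800 − 368 − 230 = 202.
So 202 ≤ x < 598; integers 202 through 597: 396 values.

396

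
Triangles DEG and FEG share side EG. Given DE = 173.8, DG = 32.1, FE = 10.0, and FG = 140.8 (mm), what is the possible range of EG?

From triangle DEG: |173.8 − 32.1| < EG < 173.8 + 32.1, i.e. 141.7 < EG < 205.9.
From triangle FEG: 130.8 < EG < 150.8.
Both must hold, so EG lies in the intersection.

141.7 < EG < 150.8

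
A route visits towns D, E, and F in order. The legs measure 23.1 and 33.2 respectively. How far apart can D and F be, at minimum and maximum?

By the triangle inequality, |23.1 − 33.2| ≤ DF ≤ 23.1 + 33.2.

10.1 ≤ DF ≤ 56.3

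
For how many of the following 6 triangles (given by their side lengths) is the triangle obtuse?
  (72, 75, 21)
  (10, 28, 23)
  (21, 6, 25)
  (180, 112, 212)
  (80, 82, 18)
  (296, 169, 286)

(72,75,21): 21²+72² = 5625 = 75² → right
(10,28,23): 10²+23² = 629 < 784 = 28² → obtuse
(21,6,25): 6²+21² = 477 < 625 = 25² → obtuse
(180,112,212): 112²+180² = 44944 = 212² → right
(80,82,18): 18²+80² = 6724 = 82² → right
(296,169,286): 169²+286² = 110357 > 87616 = 296² → acute
2 of the 6 are obtuse.

2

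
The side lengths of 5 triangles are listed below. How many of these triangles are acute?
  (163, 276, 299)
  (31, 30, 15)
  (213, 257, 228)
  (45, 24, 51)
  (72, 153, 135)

(163,276,299): 163²+276² = 102745 > 89401 = 299² → acute
(31,30,15): 15²+30² = 1125 > 961 = 31² → acute
(213,257,228): 213²+228² = 97353 > 66049 = 257² → acute
(45,24,51): 24²+45² = 2601 = 51² → right
(72,153,135): 72²+135² = 23409 = 153² → right
3 of the 5 are acute.

3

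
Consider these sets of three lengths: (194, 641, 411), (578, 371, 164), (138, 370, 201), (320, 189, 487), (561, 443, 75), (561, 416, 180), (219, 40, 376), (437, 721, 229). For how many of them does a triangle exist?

2

(194,411,641): 194+411 ≤ 641 → not valid
(164,371,578): 164+371 ≤ 578 → not valid
(138,201,370): 138+201 ≤ 370 → not valid
(189,320,487): 189+320 > 487 → valid
(75,443,561): 75+443 ≤ 561 → not valid
(180,416,561): 180+416 > 561 → valid
(40,219,376): 40+219 ≤ 376 → not valid
(229,437,721): 229+437 ≤ 721 → not valid
2 of the 8 triples form a triangle.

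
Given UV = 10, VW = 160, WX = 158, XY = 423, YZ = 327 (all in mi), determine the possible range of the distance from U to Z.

0 ≤ UZ ≤ 1078 mi

The maximum is all hops collinear in one direction: 10 + 160 + 158 + 423 + 327 = 1078.
The longest hop is 423; the others sum to 655. Since 423 ≤ 655, the path can fold back on itself completely, so the minimum distance is 0.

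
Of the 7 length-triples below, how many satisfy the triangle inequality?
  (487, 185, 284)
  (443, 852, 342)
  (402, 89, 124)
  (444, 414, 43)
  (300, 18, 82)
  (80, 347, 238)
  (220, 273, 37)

(185,284,487): 185+284 ≤ 487 → not valid
(342,443,852): 342+443 ≤ 852 → not valid
(89,124,402): 89+124 ≤ 402 → not valid
(43,414,444): 43+414 > 444 → valid
(18,82,300): 18+82 ≤ 300 → not valid
(80,238,347): 80+238 ≤ 347 → not valid
(37,220,273): 37+220 ≤ 273 → not valid
1 of the 7 triples forms a triangle.

1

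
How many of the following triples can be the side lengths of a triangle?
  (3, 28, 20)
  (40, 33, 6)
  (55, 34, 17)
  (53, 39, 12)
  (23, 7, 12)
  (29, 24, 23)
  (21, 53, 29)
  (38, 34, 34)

2

(3,20,28): 3+20 ≤ 28 → not valid
(6,33,40): 6+33 ≤ 40 → not valid
(17,34,55): 17+34 ≤ 55 → not valid
(12,39,53): 12+39 ≤ 53 → not valid
(7,12,23): 7+12 ≤ 23 → not valid
(23,24,29): 23+24 > 29 → valid
(21,29,53): 21+29 ≤ 53 → not valid
(34,34,38): 34+34 > 38 → valid
2 of the 8 triples form a triangle.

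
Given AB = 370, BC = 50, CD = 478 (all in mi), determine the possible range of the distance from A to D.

The maximum is all hops collinear in one direction: 370 + 50 + 478 = 898.
The longest hop is 478; the others sum to 420. Folding the others back against it leaves at least 478 − 420 = 58.

58 ≤ AD ≤ 898 mi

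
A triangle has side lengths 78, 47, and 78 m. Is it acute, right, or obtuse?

Compare the square of the longest side to the sum of squares of the other two: 47² + 78² = 8293 > 6084 = 78².

acute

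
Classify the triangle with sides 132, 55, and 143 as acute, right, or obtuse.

right

Compare the square of the longest side to the sum of squares of the other two: 55² + 132² = 20449 = 143².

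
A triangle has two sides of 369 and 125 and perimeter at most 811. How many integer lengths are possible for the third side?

73

Triangle inequality: 244 < x < 494. Perimeter ≤ 811 gives x ≤ 811 − 369 − 125 = 317.
So 244 < x ≤ 317; integers 245 through 317: 73 values.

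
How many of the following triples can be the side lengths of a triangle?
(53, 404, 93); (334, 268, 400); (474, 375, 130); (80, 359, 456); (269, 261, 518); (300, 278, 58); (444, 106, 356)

(53,93,404): 53+93 ≤ 404 → not valid
(268,334,400): 268+334 > 400 → valid
(130,375,474): 130+375 > 474 → valid
(80,359,456): 80+359 ≤ 456 → not valid
(261,269,518): 261+269 > 518 → valid
(58,278,300): 58+278 > 300 → valid
(106,356,444): 106+356 > 444 → valid
5 of the 7 triples form a triangle.

5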